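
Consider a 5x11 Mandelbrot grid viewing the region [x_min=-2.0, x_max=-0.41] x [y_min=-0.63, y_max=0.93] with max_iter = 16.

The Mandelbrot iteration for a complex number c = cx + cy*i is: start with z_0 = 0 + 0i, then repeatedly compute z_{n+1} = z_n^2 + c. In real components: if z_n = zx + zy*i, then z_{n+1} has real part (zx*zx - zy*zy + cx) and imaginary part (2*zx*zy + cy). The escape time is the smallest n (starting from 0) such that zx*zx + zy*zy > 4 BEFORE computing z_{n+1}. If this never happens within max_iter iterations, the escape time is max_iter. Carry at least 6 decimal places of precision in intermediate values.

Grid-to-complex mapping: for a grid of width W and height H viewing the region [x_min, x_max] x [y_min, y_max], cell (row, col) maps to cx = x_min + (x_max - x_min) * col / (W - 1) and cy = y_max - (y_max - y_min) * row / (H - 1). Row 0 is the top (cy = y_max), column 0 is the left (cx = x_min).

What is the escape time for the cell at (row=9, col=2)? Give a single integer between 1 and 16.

z_0 = 0 + 0i, c = -1.2050 + -0.4740i
Iter 1: z = -1.2050 + -0.4740i, |z|^2 = 1.6767
Iter 2: z = 0.0223 + 0.6683i, |z|^2 = 0.4472
Iter 3: z = -1.6512 + -0.4441i, |z|^2 = 2.9236
Iter 4: z = 1.3241 + 0.9927i, |z|^2 = 2.7387
Iter 5: z = -0.4370 + 2.1549i, |z|^2 = 4.8344
Escaped at iteration 5

Answer: 5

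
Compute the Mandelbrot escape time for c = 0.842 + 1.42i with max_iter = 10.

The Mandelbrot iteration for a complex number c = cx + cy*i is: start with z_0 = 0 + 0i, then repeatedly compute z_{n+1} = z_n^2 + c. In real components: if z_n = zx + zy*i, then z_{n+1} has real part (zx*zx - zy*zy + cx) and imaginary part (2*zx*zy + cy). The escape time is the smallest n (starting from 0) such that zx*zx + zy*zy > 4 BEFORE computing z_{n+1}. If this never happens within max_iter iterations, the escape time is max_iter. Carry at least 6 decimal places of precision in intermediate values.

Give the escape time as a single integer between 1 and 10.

Answer: 2

Derivation:
z_0 = 0 + 0i, c = 0.8420 + 1.4200i
Iter 1: z = 0.8420 + 1.4200i, |z|^2 = 2.7254
Iter 2: z = -0.4654 + 3.8113i, |z|^2 = 14.7425
Escaped at iteration 2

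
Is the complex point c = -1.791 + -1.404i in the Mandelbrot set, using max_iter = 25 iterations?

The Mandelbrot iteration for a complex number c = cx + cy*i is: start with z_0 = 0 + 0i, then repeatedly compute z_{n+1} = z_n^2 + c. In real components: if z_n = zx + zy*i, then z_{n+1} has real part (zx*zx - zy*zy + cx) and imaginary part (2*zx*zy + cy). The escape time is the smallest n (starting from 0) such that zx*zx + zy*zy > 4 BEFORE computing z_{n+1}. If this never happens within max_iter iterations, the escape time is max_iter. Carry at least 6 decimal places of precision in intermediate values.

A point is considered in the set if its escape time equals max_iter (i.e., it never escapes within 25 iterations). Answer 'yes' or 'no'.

Answer: no

Derivation:
z_0 = 0 + 0i, c = -1.7910 + -1.4040i
Iter 1: z = -1.7910 + -1.4040i, |z|^2 = 5.1789
Escaped at iteration 1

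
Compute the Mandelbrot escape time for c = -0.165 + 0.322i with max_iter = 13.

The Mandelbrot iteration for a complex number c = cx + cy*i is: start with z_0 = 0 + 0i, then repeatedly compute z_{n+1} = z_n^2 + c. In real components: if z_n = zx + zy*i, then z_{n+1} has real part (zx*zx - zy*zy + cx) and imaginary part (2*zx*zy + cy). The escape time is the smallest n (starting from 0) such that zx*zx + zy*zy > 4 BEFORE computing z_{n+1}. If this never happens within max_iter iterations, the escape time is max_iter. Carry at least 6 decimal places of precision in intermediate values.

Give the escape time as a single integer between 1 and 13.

Answer: 13

Derivation:
z_0 = 0 + 0i, c = -0.1650 + 0.3220i
Iter 1: z = -0.1650 + 0.3220i, |z|^2 = 0.1309
Iter 2: z = -0.2415 + 0.2157i, |z|^2 = 0.1048
Iter 3: z = -0.1532 + 0.2178i, |z|^2 = 0.0709
Iter 4: z = -0.1890 + 0.2552i, |z|^2 = 0.1009
Iter 5: z = -0.1944 + 0.2255i, |z|^2 = 0.0887
Iter 6: z = -0.1781 + 0.2343i, |z|^2 = 0.0866
Iter 7: z = -0.1882 + 0.2386i, |z|^2 = 0.0923
Iter 8: z = -0.1865 + 0.2322i, |z|^2 = 0.0887
Iter 9: z = -0.1841 + 0.2354i, |z|^2 = 0.0893
Iter 10: z = -0.1865 + 0.2353i, |z|^2 = 0.0902
Iter 11: z = -0.1856 + 0.2342i, |z|^2 = 0.0893
Iter 12: z = -0.1854 + 0.2351i, |z|^2 = 0.0896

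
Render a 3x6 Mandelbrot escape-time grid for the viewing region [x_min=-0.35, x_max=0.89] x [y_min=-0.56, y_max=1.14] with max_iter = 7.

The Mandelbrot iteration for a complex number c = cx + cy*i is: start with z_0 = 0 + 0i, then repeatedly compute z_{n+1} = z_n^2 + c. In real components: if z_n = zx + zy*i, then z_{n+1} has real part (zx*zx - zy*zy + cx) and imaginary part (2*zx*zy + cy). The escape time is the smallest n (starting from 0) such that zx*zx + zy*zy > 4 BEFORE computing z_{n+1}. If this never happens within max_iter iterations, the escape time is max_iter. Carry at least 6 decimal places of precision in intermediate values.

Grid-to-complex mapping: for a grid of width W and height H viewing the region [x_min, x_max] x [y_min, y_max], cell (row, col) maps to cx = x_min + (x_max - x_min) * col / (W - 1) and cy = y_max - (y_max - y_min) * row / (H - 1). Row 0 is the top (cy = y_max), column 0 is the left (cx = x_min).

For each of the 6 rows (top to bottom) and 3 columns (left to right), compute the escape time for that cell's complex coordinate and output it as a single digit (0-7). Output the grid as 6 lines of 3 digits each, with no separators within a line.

Answer: 432
752
773
773
773
772

Derivation:
(row=0, col=0): c = -0.3500 + 1.1400i → escape time 4
(row=0, col=1): c = 0.2700 + 1.1400i → escape time 3
(row=0, col=2): c = 0.8900 + 1.1400i → escape time 2
(row=1, col=0): c = -0.3500 + 0.8000i → escape time 7
(row=1, col=1): c = 0.2700 + 0.8000i → escape time 5
(row=1, col=2): c = 0.8900 + 0.8000i → escape time 2
(row=2, col=0): c = -0.3500 + 0.4600i → escape time 7
(row=2, col=1): c = 0.2700 + 0.4600i → escape time 7
(row=2, col=2): c = 0.8900 + 0.4600i → escape time 3
(row=3, col=0): c = -0.3500 + 0.1200i → escape time 7
(row=3, col=1): c = 0.2700 + 0.1200i → escape time 7
(row=3, col=2): c = 0.8900 + 0.1200i → escape time 3
(row=4, col=0): c = -0.3500 + -0.2200i → escape time 7
(row=4, col=1): c = 0.2700 + -0.2200i → escape time 7
(row=4, col=2): c = 0.8900 + -0.2200i → escape time 3
(row=5, col=0): c = -0.3500 + -0.5600i → escape time 7
(row=5, col=1): c = 0.2700 + -0.5600i → escape time 7
(row=5, col=2): c = 0.8900 + -0.5600i → escape time 2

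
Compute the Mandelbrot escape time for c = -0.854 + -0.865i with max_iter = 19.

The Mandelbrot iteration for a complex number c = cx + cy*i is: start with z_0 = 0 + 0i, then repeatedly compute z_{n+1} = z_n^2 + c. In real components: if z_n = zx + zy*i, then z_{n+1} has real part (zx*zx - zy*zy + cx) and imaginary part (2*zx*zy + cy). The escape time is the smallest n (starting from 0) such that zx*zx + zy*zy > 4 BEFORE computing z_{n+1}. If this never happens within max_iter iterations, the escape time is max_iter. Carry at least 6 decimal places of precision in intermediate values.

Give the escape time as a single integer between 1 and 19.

z_0 = 0 + 0i, c = -0.8540 + -0.8650i
Iter 1: z = -0.8540 + -0.8650i, |z|^2 = 1.4775
Iter 2: z = -0.8729 + 0.6124i, |z|^2 = 1.1370
Iter 3: z = -0.4671 + -1.9342i, |z|^2 = 3.9592
Iter 4: z = -4.3769 + 0.9419i, |z|^2 = 20.0440
Escaped at iteration 4

Answer: 4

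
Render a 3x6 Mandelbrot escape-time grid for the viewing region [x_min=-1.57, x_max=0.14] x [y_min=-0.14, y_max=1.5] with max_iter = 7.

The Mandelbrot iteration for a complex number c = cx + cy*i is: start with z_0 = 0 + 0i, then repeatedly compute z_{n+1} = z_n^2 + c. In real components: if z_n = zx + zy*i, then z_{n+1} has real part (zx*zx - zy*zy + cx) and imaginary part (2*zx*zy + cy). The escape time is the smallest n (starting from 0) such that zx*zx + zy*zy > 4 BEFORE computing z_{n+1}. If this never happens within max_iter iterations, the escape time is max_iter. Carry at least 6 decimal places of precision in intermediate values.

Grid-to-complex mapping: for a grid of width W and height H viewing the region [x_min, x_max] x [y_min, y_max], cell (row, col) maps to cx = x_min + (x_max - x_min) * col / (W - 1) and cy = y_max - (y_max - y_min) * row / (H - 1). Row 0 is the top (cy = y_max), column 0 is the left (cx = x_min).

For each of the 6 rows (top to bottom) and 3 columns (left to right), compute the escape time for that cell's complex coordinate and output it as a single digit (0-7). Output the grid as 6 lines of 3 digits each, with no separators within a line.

Answer: 122
233
345
377
577
677

Derivation:
(row=0, col=0): c = -1.5700 + 1.5000i → escape time 1
(row=0, col=1): c = -0.7150 + 1.5000i → escape time 2
(row=0, col=2): c = 0.1400 + 1.5000i → escape time 2
(row=1, col=0): c = -1.5700 + 1.1720i → escape time 2
(row=1, col=1): c = -0.7150 + 1.1720i → escape time 3
(row=1, col=2): c = 0.1400 + 1.1720i → escape time 3
(row=2, col=0): c = -1.5700 + 0.8440i → escape time 3
(row=2, col=1): c = -0.7150 + 0.8440i → escape time 4
(row=2, col=2): c = 0.1400 + 0.8440i → escape time 5
(row=3, col=0): c = -1.5700 + 0.5160i → escape time 3
(row=3, col=1): c = -0.7150 + 0.5160i → escape time 7
(row=3, col=2): c = 0.1400 + 0.5160i → escape time 7
(row=4, col=0): c = -1.5700 + 0.1880i → escape time 5
(row=4, col=1): c = -0.7150 + 0.1880i → escape time 7
(row=4, col=2): c = 0.1400 + 0.1880i → escape time 7
(row=5, col=0): c = -1.5700 + -0.1400i → escape time 6
(row=5, col=1): c = -0.7150 + -0.1400i → escape time 7
(row=5, col=2): c = 0.1400 + -0.1400i → escape time 7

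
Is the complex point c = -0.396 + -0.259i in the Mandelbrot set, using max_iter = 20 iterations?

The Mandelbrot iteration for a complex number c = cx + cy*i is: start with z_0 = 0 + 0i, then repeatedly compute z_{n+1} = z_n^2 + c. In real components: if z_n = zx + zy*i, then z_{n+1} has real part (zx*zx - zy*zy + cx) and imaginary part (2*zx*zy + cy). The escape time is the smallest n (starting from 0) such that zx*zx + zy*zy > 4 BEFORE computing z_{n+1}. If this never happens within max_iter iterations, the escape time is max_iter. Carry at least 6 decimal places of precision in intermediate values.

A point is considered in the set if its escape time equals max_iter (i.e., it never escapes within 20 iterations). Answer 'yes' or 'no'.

Answer: yes

Derivation:
z_0 = 0 + 0i, c = -0.3960 + -0.2590i
Iter 1: z = -0.3960 + -0.2590i, |z|^2 = 0.2239
Iter 2: z = -0.3063 + -0.0539i, |z|^2 = 0.0967
Iter 3: z = -0.3051 + -0.2260i, |z|^2 = 0.1442
Iter 4: z = -0.3540 + -0.1211i, |z|^2 = 0.1400
Iter 5: z = -0.2854 + -0.1733i, |z|^2 = 0.1115
Iter 6: z = -0.3446 + -0.1601i, |z|^2 = 0.1444
Iter 7: z = -0.3029 + -0.1487i, |z|^2 = 0.1138
Iter 8: z = -0.3264 + -0.1689i, |z|^2 = 0.1351
Iter 9: z = -0.3180 + -0.1487i, |z|^2 = 0.1233
Iter 10: z = -0.3170 + -0.1644i, |z|^2 = 0.1275
Iter 11: z = -0.3226 + -0.1548i, |z|^2 = 0.1280
Iter 12: z = -0.3159 + -0.1591i, |z|^2 = 0.1251
Iter 13: z = -0.3215 + -0.1584i, |z|^2 = 0.1285
Iter 14: z = -0.3177 + -0.1571i, |z|^2 = 0.1256
Iter 15: z = -0.3197 + -0.1592i, |z|^2 = 0.1276
Iter 16: z = -0.3191 + -0.1572i, |z|^2 = 0.1265
Iter 17: z = -0.3189 + -0.1587i, |z|^2 = 0.1269
Iter 18: z = -0.3195 + -0.1578i, |z|^2 = 0.1270
Iter 19: z = -0.3188 + -0.1582i, |z|^2 = 0.1267
Did not escape in 20 iterations → in set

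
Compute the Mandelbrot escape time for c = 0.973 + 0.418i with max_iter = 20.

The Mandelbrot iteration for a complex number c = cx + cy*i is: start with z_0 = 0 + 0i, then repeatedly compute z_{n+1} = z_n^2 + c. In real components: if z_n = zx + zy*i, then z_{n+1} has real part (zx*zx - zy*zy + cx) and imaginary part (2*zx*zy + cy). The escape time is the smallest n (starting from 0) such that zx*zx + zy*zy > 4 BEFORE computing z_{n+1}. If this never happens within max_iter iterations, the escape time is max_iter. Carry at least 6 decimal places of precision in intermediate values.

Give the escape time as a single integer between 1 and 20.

Answer: 2

Derivation:
z_0 = 0 + 0i, c = 0.9730 + 0.4180i
Iter 1: z = 0.9730 + 0.4180i, |z|^2 = 1.1215
Iter 2: z = 1.7450 + 1.2314i, |z|^2 = 4.5615
Escaped at iteration 2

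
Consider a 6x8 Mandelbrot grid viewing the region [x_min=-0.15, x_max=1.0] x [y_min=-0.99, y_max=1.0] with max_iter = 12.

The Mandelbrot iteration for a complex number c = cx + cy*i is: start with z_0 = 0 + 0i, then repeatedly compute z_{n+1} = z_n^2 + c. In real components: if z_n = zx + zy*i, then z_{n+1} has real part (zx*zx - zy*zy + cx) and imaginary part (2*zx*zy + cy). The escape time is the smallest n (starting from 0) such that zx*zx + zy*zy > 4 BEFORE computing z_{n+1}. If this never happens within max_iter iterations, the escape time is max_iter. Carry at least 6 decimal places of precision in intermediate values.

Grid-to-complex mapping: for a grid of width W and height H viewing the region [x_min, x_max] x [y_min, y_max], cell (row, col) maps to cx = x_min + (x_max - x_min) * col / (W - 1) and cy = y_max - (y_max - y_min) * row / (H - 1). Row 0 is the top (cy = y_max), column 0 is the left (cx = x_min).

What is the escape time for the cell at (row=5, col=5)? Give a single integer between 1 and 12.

Answer: 2

Derivation:
z_0 = 0 + 0i, c = 1.0000 + -0.4214i
Iter 1: z = 1.0000 + -0.4214i, |z|^2 = 1.1776
Iter 2: z = 1.8224 + -1.2643i, |z|^2 = 4.9196
Escaped at iteration 2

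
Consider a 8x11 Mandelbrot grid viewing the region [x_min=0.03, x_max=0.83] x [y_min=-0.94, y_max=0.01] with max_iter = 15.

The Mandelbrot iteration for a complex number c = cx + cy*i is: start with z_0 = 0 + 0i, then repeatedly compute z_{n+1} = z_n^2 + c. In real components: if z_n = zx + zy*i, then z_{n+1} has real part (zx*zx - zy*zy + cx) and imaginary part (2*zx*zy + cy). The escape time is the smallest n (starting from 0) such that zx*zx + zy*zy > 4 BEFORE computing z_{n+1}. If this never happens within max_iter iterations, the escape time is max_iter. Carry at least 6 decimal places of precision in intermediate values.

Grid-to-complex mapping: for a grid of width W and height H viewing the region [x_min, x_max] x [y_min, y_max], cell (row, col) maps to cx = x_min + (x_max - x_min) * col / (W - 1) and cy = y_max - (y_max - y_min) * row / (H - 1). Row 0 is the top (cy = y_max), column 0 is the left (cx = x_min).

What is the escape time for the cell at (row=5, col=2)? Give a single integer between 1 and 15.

Answer: 15

Derivation:
z_0 = 0 + 0i, c = 0.2586 + -0.4650i
Iter 1: z = 0.2586 + -0.4650i, |z|^2 = 0.2831
Iter 2: z = 0.1092 + -0.7055i, |z|^2 = 0.5096
Iter 3: z = -0.2272 + -0.6191i, |z|^2 = 0.4349
Iter 4: z = -0.0731 + -0.1837i, |z|^2 = 0.0391
Iter 5: z = 0.2302 + -0.4382i, |z|^2 = 0.2450
Iter 6: z = 0.1196 + -0.6667i, |z|^2 = 0.4588
Iter 7: z = -0.1716 + -0.6244i, |z|^2 = 0.4194
Iter 8: z = -0.1019 + -0.2507i, |z|^2 = 0.0732
Iter 9: z = 0.2061 + -0.4139i, |z|^2 = 0.2138
Iter 10: z = 0.1297 + -0.6356i, |z|^2 = 0.4209
Iter 11: z = -0.1286 + -0.6299i, |z|^2 = 0.4133
Iter 12: z = -0.1217 + -0.3030i, |z|^2 = 0.1066
Iter 13: z = 0.1816 + -0.3913i, |z|^2 = 0.1861
Iter 14: z = 0.1385 + -0.6071i, |z|^2 = 0.3877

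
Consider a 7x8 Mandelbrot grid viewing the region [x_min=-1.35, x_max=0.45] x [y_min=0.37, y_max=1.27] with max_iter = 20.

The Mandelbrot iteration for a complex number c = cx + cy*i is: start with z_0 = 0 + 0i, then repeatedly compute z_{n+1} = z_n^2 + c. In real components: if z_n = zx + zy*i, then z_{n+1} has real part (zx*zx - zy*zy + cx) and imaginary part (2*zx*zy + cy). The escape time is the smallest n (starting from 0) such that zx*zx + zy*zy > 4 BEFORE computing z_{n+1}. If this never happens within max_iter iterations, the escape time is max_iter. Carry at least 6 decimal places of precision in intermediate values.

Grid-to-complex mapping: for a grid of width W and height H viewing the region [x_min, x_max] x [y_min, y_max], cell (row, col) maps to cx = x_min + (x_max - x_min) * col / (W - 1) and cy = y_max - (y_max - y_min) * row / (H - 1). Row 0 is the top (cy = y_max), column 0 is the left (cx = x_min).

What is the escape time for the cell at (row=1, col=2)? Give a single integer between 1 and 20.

z_0 = 0 + 0i, c = -0.7500 + 1.1414i
Iter 1: z = -0.7500 + 1.1414i, |z|^2 = 1.8654
Iter 2: z = -1.4904 + -0.5707i, |z|^2 = 2.5469
Iter 3: z = 1.1455 + 2.8426i, |z|^2 = 9.3923
Escaped at iteration 3

Answer: 3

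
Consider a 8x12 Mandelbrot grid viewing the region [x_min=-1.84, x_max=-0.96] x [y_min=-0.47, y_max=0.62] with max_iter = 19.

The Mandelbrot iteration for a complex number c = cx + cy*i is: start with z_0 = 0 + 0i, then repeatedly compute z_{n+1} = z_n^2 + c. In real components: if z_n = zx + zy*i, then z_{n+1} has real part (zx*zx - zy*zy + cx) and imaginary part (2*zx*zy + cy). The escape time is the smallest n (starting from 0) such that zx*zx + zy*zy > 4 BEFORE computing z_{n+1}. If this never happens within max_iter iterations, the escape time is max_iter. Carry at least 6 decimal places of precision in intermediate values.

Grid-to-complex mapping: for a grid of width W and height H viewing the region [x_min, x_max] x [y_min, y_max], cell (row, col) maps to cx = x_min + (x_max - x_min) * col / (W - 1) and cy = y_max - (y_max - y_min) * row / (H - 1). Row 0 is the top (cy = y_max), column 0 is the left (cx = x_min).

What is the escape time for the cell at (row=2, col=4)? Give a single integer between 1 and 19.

Answer: 5

Derivation:
z_0 = 0 + 0i, c = -1.3371 + 0.4218i
Iter 1: z = -1.3371 + 0.4218i, |z|^2 = 1.9659
Iter 2: z = 0.2729 + -0.7062i, |z|^2 = 0.5732
Iter 3: z = -1.7615 + 0.0364i, |z|^2 = 3.1041
Iter 4: z = 1.7643 + 0.2936i, |z|^2 = 3.1989
Iter 5: z = 1.6893 + 1.4580i, |z|^2 = 4.9795
Escaped at iteration 5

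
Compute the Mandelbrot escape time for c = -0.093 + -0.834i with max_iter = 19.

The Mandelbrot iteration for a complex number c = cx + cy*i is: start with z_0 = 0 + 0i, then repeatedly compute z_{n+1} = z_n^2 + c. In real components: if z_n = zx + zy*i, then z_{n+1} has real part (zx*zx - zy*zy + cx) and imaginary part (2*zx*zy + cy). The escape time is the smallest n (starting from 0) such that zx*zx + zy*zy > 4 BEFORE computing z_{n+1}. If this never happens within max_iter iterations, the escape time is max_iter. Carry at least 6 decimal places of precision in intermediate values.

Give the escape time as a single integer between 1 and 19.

Answer: 19

Derivation:
z_0 = 0 + 0i, c = -0.0930 + -0.8340i
Iter 1: z = -0.0930 + -0.8340i, |z|^2 = 0.7042
Iter 2: z = -0.7799 + -0.6789i, |z|^2 = 1.0691
Iter 3: z = 0.0544 + 0.2249i, |z|^2 = 0.0535
Iter 4: z = -0.1406 + -0.8095i, |z|^2 = 0.6751
Iter 5: z = -0.7286 + -0.6063i, |z|^2 = 0.8984
Iter 6: z = 0.0702 + 0.0495i, |z|^2 = 0.0074
Iter 7: z = -0.0905 + -0.8271i, |z|^2 = 0.6922
Iter 8: z = -0.7688 + -0.6843i, |z|^2 = 1.0593
Iter 9: z = 0.0299 + 0.2182i, |z|^2 = 0.0485
Iter 10: z = -0.1397 + -0.8210i, |z|^2 = 0.6935
Iter 11: z = -0.7475 + -0.6046i, |z|^2 = 0.9243
Iter 12: z = 0.1002 + 0.0699i, |z|^2 = 0.0149
Iter 13: z = -0.0878 + -0.8200i, |z|^2 = 0.6801
Iter 14: z = -0.7577 + -0.6899i, |z|^2 = 1.0501
Iter 15: z = 0.0051 + 0.2115i, |z|^2 = 0.0448
Iter 16: z = -0.1377 + -0.8318i, |z|^2 = 0.7109
Iter 17: z = -0.7660 + -0.6049i, |z|^2 = 0.9527
Iter 18: z = 0.1279 + 0.0927i, |z|^2 = 0.0249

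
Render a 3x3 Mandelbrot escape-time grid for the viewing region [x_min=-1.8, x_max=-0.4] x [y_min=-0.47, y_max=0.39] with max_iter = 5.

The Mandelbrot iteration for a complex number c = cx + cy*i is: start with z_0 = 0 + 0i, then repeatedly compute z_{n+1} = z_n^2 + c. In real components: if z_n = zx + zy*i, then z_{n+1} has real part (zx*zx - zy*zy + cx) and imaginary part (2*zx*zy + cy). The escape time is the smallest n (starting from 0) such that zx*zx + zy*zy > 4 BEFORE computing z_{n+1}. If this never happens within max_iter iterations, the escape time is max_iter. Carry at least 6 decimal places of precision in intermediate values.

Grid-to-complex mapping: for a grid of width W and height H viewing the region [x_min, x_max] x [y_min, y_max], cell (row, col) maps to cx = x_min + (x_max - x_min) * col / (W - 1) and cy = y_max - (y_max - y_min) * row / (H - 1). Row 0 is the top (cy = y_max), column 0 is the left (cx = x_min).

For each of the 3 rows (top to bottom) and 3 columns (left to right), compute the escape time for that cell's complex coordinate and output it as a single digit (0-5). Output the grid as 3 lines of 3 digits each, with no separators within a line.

Answer: 355
555
355

Derivation:
(row=0, col=0): c = -1.8000 + 0.3900i → escape time 3
(row=0, col=1): c = -1.1000 + 0.3900i → escape time 5
(row=0, col=2): c = -0.4000 + 0.3900i → escape time 5
(row=1, col=0): c = -1.8000 + -0.0400i → escape time 5
(row=1, col=1): c = -1.1000 + -0.0400i → escape time 5
(row=1, col=2): c = -0.4000 + -0.0400i → escape time 5
(row=2, col=0): c = -1.8000 + -0.4700i → escape time 3
(row=2, col=1): c = -1.1000 + -0.4700i → escape time 5
(row=2, col=2): c = -0.4000 + -0.4700i → escape time 5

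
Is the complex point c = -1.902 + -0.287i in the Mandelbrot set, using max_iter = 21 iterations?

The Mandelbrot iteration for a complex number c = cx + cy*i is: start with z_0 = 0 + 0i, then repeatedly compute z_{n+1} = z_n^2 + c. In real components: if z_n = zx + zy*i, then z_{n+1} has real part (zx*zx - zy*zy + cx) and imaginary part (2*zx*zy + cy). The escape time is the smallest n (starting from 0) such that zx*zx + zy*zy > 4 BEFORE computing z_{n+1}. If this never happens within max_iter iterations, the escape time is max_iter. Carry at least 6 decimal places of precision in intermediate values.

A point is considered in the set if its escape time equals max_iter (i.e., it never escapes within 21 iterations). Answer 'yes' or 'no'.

Answer: no

Derivation:
z_0 = 0 + 0i, c = -1.9020 + -0.2870i
Iter 1: z = -1.9020 + -0.2870i, |z|^2 = 3.7000
Iter 2: z = 1.6332 + 0.8047i, |z|^2 = 3.3151
Iter 3: z = 0.1178 + 2.3417i, |z|^2 = 5.4974
Escaped at iteration 3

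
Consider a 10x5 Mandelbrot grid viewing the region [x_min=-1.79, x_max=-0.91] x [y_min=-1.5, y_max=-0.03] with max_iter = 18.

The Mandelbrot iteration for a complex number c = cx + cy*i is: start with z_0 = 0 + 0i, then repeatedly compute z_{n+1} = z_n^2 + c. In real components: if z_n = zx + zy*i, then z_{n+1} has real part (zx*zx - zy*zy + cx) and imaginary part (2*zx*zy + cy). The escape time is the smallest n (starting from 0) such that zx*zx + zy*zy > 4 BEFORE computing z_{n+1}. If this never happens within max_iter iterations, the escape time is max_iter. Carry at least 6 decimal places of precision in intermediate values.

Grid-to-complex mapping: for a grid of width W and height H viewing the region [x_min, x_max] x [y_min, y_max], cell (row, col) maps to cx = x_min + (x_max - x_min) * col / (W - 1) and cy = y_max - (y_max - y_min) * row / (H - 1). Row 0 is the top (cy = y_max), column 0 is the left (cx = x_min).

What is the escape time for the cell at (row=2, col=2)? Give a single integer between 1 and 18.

Answer: 3

Derivation:
z_0 = 0 + 0i, c = -1.5944 + -0.7650i
Iter 1: z = -1.5944 + -0.7650i, |z|^2 = 3.1275
Iter 2: z = 0.3626 + 1.6745i, |z|^2 = 2.9354
Iter 3: z = -4.2669 + 0.4493i, |z|^2 = 18.4085
Escaped at iteration 3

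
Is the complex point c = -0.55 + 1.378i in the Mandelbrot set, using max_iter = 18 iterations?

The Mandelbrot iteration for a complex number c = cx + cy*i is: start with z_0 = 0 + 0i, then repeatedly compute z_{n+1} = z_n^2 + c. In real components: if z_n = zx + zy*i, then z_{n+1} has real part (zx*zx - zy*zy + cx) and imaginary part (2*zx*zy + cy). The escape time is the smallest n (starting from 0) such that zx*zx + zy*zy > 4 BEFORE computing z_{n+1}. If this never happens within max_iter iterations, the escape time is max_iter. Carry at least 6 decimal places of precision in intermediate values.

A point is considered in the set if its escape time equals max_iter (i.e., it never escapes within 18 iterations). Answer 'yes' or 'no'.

z_0 = 0 + 0i, c = -0.5500 + 1.3780i
Iter 1: z = -0.5500 + 1.3780i, |z|^2 = 2.2014
Iter 2: z = -2.1464 + -0.1378i, |z|^2 = 4.6260
Escaped at iteration 2

Answer: no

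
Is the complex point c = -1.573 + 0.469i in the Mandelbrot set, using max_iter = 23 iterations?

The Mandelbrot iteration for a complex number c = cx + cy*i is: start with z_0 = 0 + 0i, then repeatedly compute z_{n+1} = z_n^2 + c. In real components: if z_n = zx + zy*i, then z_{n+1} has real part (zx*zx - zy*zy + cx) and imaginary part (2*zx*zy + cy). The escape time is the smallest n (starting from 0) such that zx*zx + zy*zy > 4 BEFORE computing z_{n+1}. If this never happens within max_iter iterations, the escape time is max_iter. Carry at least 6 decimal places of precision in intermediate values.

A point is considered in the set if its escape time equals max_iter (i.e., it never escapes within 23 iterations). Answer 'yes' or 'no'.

Answer: no

Derivation:
z_0 = 0 + 0i, c = -1.5730 + 0.4690i
Iter 1: z = -1.5730 + 0.4690i, |z|^2 = 2.6943
Iter 2: z = 0.6814 + -1.0065i, |z|^2 = 1.4773
Iter 3: z = -2.1217 + -0.9026i, |z|^2 = 5.3163
Escaped at iteration 3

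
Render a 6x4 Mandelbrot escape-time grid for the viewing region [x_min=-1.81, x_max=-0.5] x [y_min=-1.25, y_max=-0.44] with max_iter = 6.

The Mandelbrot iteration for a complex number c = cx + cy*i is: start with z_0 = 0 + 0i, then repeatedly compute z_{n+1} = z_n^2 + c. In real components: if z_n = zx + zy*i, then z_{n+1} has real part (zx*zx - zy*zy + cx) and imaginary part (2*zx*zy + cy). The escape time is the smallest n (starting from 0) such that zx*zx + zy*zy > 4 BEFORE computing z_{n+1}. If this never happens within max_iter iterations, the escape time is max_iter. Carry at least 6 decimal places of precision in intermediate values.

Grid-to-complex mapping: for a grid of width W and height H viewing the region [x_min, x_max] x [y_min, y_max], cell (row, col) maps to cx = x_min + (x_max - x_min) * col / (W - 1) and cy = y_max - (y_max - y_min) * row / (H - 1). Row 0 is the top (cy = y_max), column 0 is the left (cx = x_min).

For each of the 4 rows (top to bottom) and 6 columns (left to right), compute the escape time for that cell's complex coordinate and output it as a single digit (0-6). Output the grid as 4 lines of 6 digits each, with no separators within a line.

(row=0, col=0): c = -1.8100 + -0.4400i → escape time 3
(row=0, col=1): c = -1.5480 + -0.4400i → escape time 3
(row=0, col=2): c = -1.2860 + -0.4400i → escape time 6
(row=0, col=3): c = -1.0240 + -0.4400i → escape time 5
(row=0, col=4): c = -0.7620 + -0.4400i → escape time 6
(row=0, col=5): c = -0.5000 + -0.4400i → escape time 6
(row=1, col=0): c = -1.8100 + -0.7100i → escape time 2
(row=1, col=1): c = -1.5480 + -0.7100i → escape time 3
(row=1, col=2): c = -1.2860 + -0.7100i → escape time 3
(row=1, col=3): c = -1.0240 + -0.7100i → escape time 4
(row=1, col=4): c = -0.7620 + -0.7100i → escape time 4
(row=1, col=5): c = -0.5000 + -0.7100i → escape time 6
(row=2, col=0): c = -1.8100 + -0.9800i → escape time 1
(row=2, col=1): c = -1.5480 + -0.9800i → escape time 2
(row=2, col=2): c = -1.2860 + -0.9800i → escape time 3
(row=2, col=3): c = -1.0240 + -0.9800i → escape time 3
(row=2, col=4): c = -0.7620 + -0.9800i → escape time 3
(row=2, col=5): c = -0.5000 + -0.9800i → escape time 4
(row=3, col=0): c = -1.8100 + -1.2500i → escape time 1
(row=3, col=1): c = -1.5480 + -1.2500i → escape time 2
(row=3, col=2): c = -1.2860 + -1.2500i → escape time 2
(row=3, col=3): c = -1.0240 + -1.2500i → escape time 2
(row=3, col=4): c = -0.7620 + -1.2500i → escape time 3
(row=3, col=5): c = -0.5000 + -1.2500i → escape time 3

Answer: 336566
233446
123334
122233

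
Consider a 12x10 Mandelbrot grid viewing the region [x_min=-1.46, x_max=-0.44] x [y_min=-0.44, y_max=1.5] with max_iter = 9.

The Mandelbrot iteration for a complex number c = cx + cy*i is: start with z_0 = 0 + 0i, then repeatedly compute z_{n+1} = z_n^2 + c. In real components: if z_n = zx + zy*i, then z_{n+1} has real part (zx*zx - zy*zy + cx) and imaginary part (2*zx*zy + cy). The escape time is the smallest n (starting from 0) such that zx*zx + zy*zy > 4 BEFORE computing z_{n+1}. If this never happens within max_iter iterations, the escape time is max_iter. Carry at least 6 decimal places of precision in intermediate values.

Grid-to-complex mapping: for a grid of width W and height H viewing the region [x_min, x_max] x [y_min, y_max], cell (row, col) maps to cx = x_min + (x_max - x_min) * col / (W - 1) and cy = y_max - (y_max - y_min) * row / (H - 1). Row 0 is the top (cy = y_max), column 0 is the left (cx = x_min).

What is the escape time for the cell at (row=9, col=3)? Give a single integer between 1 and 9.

z_0 = 0 + 0i, c = -1.1818 + -0.4400i
Iter 1: z = -1.1818 + -0.4400i, |z|^2 = 1.5903
Iter 2: z = 0.0213 + 0.6000i, |z|^2 = 0.3605
Iter 3: z = -1.5414 + -0.4145i, |z|^2 = 2.5476
Iter 4: z = 1.0222 + 0.8377i, |z|^2 = 1.7466
Iter 5: z = -0.8386 + 1.2726i, |z|^2 = 2.3228
Iter 6: z = -2.0980 + -2.5745i, |z|^2 = 11.0297
Escaped at iteration 6

Answer: 6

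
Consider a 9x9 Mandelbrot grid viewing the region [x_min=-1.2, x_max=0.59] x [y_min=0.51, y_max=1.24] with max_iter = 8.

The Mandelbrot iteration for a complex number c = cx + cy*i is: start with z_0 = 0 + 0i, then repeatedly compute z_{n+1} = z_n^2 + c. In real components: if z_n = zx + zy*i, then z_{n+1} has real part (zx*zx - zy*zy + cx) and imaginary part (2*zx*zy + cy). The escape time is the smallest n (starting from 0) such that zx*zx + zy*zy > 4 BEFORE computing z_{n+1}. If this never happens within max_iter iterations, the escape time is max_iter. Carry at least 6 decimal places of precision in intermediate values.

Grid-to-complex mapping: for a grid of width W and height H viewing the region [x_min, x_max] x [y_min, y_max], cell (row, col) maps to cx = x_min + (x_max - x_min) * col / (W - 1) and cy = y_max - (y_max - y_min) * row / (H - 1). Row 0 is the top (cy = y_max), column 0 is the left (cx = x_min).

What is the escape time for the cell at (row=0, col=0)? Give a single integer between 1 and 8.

Answer: 2

Derivation:
z_0 = 0 + 0i, c = -1.2000 + 1.2400i
Iter 1: z = -1.2000 + 1.2400i, |z|^2 = 2.9776
Iter 2: z = -1.2976 + -1.7360i, |z|^2 = 4.6975
Escaped at iteration 2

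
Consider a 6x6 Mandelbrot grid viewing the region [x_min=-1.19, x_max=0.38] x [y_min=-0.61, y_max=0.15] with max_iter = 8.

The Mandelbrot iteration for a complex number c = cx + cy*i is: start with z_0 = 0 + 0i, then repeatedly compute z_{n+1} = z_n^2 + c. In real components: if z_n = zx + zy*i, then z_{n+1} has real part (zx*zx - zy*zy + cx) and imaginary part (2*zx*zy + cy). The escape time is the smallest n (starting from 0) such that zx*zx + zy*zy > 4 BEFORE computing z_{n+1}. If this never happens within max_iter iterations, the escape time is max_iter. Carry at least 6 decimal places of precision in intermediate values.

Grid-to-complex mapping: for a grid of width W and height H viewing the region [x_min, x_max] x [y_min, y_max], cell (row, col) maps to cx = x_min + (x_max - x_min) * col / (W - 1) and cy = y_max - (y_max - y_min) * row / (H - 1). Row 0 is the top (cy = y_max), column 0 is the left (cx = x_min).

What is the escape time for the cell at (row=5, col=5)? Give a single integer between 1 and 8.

Answer: 8

Derivation:
z_0 = 0 + 0i, c = 0.3800 + -0.6100i
Iter 1: z = 0.3800 + -0.6100i, |z|^2 = 0.5165
Iter 2: z = 0.1523 + -1.0736i, |z|^2 = 1.1758
Iter 3: z = -0.7494 + -0.9370i, |z|^2 = 1.4396
Iter 4: z = 0.0636 + 0.7944i, |z|^2 = 0.6352
Iter 5: z = -0.2471 + -0.5089i, |z|^2 = 0.3200
Iter 6: z = 0.1821 + -0.3585i, |z|^2 = 0.1617
Iter 7: z = 0.2846 + -0.7406i, |z|^2 = 0.6294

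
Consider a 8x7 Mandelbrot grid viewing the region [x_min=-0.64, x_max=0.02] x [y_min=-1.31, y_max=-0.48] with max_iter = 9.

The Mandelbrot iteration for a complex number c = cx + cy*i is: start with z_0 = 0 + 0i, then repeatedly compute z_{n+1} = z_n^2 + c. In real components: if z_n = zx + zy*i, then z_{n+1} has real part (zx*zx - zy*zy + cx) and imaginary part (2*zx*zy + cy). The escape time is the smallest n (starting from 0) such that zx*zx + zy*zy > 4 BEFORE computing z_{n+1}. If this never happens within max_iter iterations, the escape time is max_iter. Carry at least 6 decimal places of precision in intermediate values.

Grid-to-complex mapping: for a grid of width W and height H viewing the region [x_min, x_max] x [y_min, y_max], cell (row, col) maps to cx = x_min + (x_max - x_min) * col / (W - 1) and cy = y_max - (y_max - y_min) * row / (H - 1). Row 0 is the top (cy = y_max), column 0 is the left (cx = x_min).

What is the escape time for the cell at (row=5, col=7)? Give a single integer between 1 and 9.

z_0 = 0 + 0i, c = 0.0200 + -1.1717i
Iter 1: z = 0.0200 + -1.1717i, |z|^2 = 1.3732
Iter 2: z = -1.3524 + -1.2185i, |z|^2 = 3.3138
Iter 3: z = 0.3642 + 2.1242i, |z|^2 = 4.6450
Escaped at iteration 3

Answer: 3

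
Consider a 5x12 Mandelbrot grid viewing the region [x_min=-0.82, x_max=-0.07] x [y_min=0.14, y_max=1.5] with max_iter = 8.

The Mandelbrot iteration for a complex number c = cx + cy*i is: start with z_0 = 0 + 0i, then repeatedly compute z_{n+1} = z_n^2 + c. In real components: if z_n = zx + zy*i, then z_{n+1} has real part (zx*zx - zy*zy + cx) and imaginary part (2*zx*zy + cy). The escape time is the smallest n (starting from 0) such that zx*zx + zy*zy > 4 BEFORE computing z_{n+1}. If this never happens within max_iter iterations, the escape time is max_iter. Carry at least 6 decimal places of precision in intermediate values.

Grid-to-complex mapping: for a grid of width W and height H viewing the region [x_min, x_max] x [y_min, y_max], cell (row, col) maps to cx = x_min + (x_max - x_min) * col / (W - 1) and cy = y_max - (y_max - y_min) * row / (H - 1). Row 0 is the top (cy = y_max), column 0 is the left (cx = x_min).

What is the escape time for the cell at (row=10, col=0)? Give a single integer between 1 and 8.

z_0 = 0 + 0i, c = -0.8200 + 0.2636i
Iter 1: z = -0.8200 + 0.2636i, |z|^2 = 0.7419
Iter 2: z = -0.2171 + -0.1687i, |z|^2 = 0.0756
Iter 3: z = -0.8013 + 0.3369i, |z|^2 = 0.7556
Iter 4: z = -0.2914 + -0.2763i, |z|^2 = 0.1612
Iter 5: z = -0.8114 + 0.4246i, |z|^2 = 0.8388
Iter 6: z = -0.3419 + -0.4255i, |z|^2 = 0.2979
Iter 7: z = -0.8842 + 0.5546i, |z|^2 = 1.0894

Answer: 8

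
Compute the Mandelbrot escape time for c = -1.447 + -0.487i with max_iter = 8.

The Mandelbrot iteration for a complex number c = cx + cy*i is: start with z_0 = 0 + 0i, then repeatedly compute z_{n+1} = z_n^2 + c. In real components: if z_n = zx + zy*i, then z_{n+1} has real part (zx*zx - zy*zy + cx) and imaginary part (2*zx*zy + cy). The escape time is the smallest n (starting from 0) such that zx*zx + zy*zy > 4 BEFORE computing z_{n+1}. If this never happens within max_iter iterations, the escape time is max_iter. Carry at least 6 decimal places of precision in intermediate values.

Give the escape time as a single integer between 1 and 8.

z_0 = 0 + 0i, c = -1.4470 + -0.4870i
Iter 1: z = -1.4470 + -0.4870i, |z|^2 = 2.3310
Iter 2: z = 0.4096 + 0.9224i, |z|^2 = 1.0186
Iter 3: z = -2.1300 + 0.2687i, |z|^2 = 4.6090
Escaped at iteration 3

Answer: 3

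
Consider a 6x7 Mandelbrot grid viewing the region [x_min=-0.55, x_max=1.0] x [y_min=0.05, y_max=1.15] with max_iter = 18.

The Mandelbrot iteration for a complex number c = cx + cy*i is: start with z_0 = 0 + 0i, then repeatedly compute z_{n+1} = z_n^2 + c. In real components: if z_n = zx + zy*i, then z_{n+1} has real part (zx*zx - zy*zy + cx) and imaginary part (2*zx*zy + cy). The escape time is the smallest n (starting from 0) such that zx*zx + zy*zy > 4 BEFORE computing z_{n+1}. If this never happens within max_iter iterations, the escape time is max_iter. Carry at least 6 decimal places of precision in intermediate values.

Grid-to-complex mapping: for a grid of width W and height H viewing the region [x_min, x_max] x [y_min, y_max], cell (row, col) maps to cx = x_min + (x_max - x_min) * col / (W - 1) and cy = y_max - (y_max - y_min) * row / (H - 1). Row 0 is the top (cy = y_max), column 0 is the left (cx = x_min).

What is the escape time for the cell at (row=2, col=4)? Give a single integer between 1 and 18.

Answer: 3

Derivation:
z_0 = 0 + 0i, c = 0.6900 + 0.7833i
Iter 1: z = 0.6900 + 0.7833i, |z|^2 = 1.0897
Iter 2: z = 0.5525 + 1.8643i, |z|^2 = 3.7810
Iter 3: z = -2.4805 + 2.8434i, |z|^2 = 14.2377
Escaped at iteration 3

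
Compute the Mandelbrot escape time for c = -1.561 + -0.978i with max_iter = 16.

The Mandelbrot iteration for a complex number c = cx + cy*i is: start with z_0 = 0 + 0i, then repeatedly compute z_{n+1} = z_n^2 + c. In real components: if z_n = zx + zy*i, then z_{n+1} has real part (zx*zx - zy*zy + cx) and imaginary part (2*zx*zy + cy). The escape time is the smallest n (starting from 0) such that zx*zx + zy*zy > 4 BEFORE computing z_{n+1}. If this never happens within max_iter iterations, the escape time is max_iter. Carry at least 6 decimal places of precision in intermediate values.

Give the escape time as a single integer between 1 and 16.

z_0 = 0 + 0i, c = -1.5610 + -0.9780i
Iter 1: z = -1.5610 + -0.9780i, |z|^2 = 3.3932
Iter 2: z = -0.0808 + 2.0753i, |z|^2 = 4.3135
Escaped at iteration 2

Answer: 2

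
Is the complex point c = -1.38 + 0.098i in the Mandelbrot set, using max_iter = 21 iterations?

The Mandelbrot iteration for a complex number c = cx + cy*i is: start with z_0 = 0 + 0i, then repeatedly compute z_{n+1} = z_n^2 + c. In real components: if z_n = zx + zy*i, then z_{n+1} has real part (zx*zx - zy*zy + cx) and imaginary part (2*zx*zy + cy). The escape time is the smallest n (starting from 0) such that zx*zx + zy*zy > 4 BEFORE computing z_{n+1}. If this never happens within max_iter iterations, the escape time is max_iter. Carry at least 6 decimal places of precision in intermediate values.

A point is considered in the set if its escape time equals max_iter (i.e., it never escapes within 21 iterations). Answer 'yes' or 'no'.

z_0 = 0 + 0i, c = -1.3800 + 0.0980i
Iter 1: z = -1.3800 + 0.0980i, |z|^2 = 1.9140
Iter 2: z = 0.5148 + -0.1725i, |z|^2 = 0.2948
Iter 3: z = -1.1447 + -0.0796i, |z|^2 = 1.3168
Iter 4: z = -0.0759 + 0.2802i, |z|^2 = 0.0843
Iter 5: z = -1.4528 + 0.0555i, |z|^2 = 2.1136
Iter 6: z = 0.7274 + -0.0631i, |z|^2 = 0.5331
Iter 7: z = -0.8549 + 0.0062i, |z|^2 = 0.7308
Iter 8: z = -0.6493 + 0.0875i, |z|^2 = 0.4292
Iter 9: z = -0.9661 + -0.0156i, |z|^2 = 0.9336
Iter 10: z = -0.4469 + 0.1281i, |z|^2 = 0.2161
Iter 11: z = -1.1967 + -0.0165i, |z|^2 = 1.4324
Iter 12: z = 0.0519 + 0.1374i, |z|^2 = 0.0216
Iter 13: z = -1.3962 + 0.1123i, |z|^2 = 1.9620
Iter 14: z = 0.5568 + -0.2155i, |z|^2 = 0.3564
Iter 15: z = -1.1164 + -0.1419i, |z|^2 = 1.2666
Iter 16: z = -0.1537 + 0.4149i, |z|^2 = 0.1958
Iter 17: z = -1.5285 + -0.0296i, |z|^2 = 2.3372
Iter 18: z = 0.9555 + 0.1884i, |z|^2 = 0.9484
Iter 19: z = -0.5025 + 0.4580i, |z|^2 = 0.4623
Iter 20: z = -1.3372 + -0.3623i, |z|^2 = 1.9195
Did not escape in 21 iterations → in set

Answer: yes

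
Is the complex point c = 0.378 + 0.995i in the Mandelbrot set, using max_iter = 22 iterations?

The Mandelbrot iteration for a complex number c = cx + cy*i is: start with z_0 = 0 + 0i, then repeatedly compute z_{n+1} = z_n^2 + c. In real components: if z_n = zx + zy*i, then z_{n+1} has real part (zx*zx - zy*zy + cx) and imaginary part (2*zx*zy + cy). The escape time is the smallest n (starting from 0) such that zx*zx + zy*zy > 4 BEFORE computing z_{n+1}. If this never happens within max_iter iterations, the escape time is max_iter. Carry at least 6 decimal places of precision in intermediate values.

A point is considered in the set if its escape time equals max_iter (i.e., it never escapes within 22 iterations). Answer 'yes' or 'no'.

z_0 = 0 + 0i, c = 0.3780 + 0.9950i
Iter 1: z = 0.3780 + 0.9950i, |z|^2 = 1.1329
Iter 2: z = -0.4691 + 1.7472i, |z|^2 = 3.2729
Iter 3: z = -2.4547 + -0.6444i, |z|^2 = 6.4407
Escaped at iteration 3

Answer: no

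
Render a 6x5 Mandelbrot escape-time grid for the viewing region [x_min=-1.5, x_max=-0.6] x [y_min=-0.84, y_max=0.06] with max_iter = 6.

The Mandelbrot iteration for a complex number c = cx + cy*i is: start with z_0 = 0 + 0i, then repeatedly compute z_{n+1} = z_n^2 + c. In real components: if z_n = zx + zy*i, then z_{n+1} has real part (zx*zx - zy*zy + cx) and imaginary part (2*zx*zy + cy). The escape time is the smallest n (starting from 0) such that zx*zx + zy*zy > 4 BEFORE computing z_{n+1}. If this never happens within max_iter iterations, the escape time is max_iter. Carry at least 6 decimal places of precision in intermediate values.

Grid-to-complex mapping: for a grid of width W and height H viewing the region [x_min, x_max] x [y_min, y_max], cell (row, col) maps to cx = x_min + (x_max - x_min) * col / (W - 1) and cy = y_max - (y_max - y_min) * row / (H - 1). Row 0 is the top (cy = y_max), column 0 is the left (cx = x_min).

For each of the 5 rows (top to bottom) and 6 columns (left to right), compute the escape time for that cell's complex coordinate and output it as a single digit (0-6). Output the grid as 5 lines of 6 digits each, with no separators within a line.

Answer: 666666
566666
466666
334456
333344

Derivation:
(row=0, col=0): c = -1.5000 + 0.0600i → escape time 6
(row=0, col=1): c = -1.3200 + 0.0600i → escape time 6
(row=0, col=2): c = -1.1400 + 0.0600i → escape time 6
(row=0, col=3): c = -0.9600 + 0.0600i → escape time 6
(row=0, col=4): c = -0.7800 + 0.0600i → escape time 6
(row=0, col=5): c = -0.6000 + 0.0600i → escape time 6
(row=1, col=0): c = -1.5000 + -0.1650i → escape time 5
(row=1, col=1): c = -1.3200 + -0.1650i → escape time 6
(row=1, col=2): c = -1.1400 + -0.1650i → escape time 6
(row=1, col=3): c = -0.9600 + -0.1650i → escape time 6
(row=1, col=4): c = -0.7800 + -0.1650i → escape time 6
(row=1, col=5): c = -0.6000 + -0.1650i → escape time 6
(row=2, col=0): c = -1.5000 + -0.3900i → escape time 4
(row=2, col=1): c = -1.3200 + -0.3900i → escape time 6
(row=2, col=2): c = -1.1400 + -0.3900i → escape time 6
(row=2, col=3): c = -0.9600 + -0.3900i → escape time 6
(row=2, col=4): c = -0.7800 + -0.3900i → escape time 6
(row=2, col=5): c = -0.6000 + -0.3900i → escape time 6
(row=3, col=0): c = -1.5000 + -0.6150i → escape time 3
(row=3, col=1): c = -1.3200 + -0.6150i → escape time 3
(row=3, col=2): c = -1.1400 + -0.6150i → escape time 4
(row=3, col=3): c = -0.9600 + -0.6150i → escape time 4
(row=3, col=4): c = -0.7800 + -0.6150i → escape time 5
(row=3, col=5): c = -0.6000 + -0.6150i → escape time 6
(row=4, col=0): c = -1.5000 + -0.8400i → escape time 3
(row=4, col=1): c = -1.3200 + -0.8400i → escape time 3
(row=4, col=2): c = -1.1400 + -0.8400i → escape time 3
(row=4, col=3): c = -0.9600 + -0.8400i → escape time 3
(row=4, col=4): c = -0.7800 + -0.8400i → escape time 4
(row=4, col=5): c = -0.6000 + -0.8400i → escape time 4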